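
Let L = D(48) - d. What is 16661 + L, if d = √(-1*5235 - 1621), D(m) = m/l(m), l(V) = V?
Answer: 16662 - 2*I*√1714 ≈ 16662.0 - 82.801*I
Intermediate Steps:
D(m) = 1 (D(m) = m/m = 1)
d = 2*I*√1714 (d = √(-5235 - 1621) = √(-6856) = 2*I*√1714 ≈ 82.801*I)
L = 1 - 2*I*√1714 ≈ 1.0 - 82.801*I
16661 + L = 16661 + (1 - 2*I*√1714) = 16662 - 2*I*√1714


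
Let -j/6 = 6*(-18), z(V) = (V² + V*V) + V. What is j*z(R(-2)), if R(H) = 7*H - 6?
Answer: 505440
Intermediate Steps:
R(H) = -6 + 7*H
z(V) = V + 2*V² (z(V) = (V² + V²) + V = 2*V² + V = V + 2*V²)
j = 648 (j = -36*(-18) = -6*(-108) = 648)
j*z(R(-2)) = 648*((-6 + 7*(-2))*(1 + 2*(-6 + 7*(-2)))) = 648*((-6 - 14)*(1 + 2*(-6 - 14))) = 648*(-20*(1 + 2*(-20))) = 648*(-20*(1 - 40)) = 648*(-20*(-39)) = 648*780 = 505440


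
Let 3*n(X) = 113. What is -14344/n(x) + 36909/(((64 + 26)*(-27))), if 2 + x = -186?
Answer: -4027351/10170 ≈ -396.00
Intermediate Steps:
x = -188 (x = -2 - 186 = -188)
n(X) = 113/3 (n(X) = (1/3)*113 = 113/3)
-14344/n(x) + 36909/(((64 + 26)*(-27))) = -14344/113/3 + 36909/(((64 + 26)*(-27))) = -14344*3/113 + 36909/((90*(-27))) = -43032/113 + 36909/(-2430) = -43032/113 + 36909*(-1/2430) = -43032/113 - 1367/90 = -4027351/10170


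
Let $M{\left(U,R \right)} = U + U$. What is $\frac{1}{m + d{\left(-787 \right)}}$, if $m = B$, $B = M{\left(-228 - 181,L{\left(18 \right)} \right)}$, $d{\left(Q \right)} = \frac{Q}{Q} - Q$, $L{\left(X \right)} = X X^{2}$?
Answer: $- \frac{1}{30} \approx -0.033333$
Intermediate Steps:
$L{\left(X \right)} = X^{3}$
$d{\left(Q \right)} = 1 - Q$
$M{\left(U,R \right)} = 2 U$
$B = -818$ ($B = 2 \left(-228 - 181\right) = 2 \left(-409\right) = -818$)
$m = -818$
$\frac{1}{m + d{\left(-787 \right)}} = \frac{1}{-818 + \left(1 - -787\right)} = \frac{1}{-818 + \left(1 + 787\right)} = \frac{1}{-818 + 788} = \frac{1}{-30} = - \frac{1}{30}$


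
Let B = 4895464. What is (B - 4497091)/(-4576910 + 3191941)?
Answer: -398373/1384969 ≈ -0.28764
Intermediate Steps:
(B - 4497091)/(-4576910 + 3191941) = (4895464 - 4497091)/(-4576910 + 3191941) = 398373/(-1384969) = 398373*(-1/1384969) = -398373/1384969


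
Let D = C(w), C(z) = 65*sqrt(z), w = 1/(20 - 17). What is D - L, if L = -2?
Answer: 2 + 65*sqrt(3)/3 ≈ 39.528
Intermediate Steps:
w = 1/3 ≈ 0.33333
D = 65*sqrt(3)/3 (D = 65*sqrt(1/3) = 65*(sqrt(3)/3) = 65*sqrt(3)/3 ≈ 37.528)
D - L = 65*sqrt(3)/3 - 1*(-2) = 65*sqrt(3)/3 + 2 = 2 + 65*sqrt(3)/3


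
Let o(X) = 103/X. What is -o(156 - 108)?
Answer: -103/48 ≈ -2.1458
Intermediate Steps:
-o(156 - 108) = -103/(156 - 108) = -103/48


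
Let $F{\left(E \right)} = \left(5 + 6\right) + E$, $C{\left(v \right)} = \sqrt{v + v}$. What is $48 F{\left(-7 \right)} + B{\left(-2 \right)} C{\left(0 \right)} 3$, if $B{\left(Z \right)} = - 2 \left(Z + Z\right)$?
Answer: $192$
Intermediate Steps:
$C{\left(v \right)} = \sqrt{2} \sqrt{v}$ ($C{\left(v \right)} = \sqrt{2 v} = \sqrt{2} \sqrt{v}$)
$B{\left(Z \right)} = - 4 Z$ ($B{\left(Z \right)} = - 2 \cdot 2 Z = - 4 Z$)
$F{\left(E \right)} = 11 + E$
$48 F{\left(-7 \right)} + B{\left(-2 \right)} C{\left(0 \right)} 3 = 48 \left(11 - 7\right) + \left(-4\right) \left(-2\right) \sqrt{2} \sqrt{0} \cdot 3 = 48 \cdot 4 + 8 \sqrt{2} \cdot 0 \cdot 3 = 192 + 8 \cdot 0 \cdot 3 = 192 + 0 \cdot 3 = 192 + 0 = 192$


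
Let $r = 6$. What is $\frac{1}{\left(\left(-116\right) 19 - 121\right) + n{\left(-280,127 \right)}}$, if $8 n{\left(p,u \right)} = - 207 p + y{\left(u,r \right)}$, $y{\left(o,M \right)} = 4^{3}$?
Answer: $\frac{1}{4928} \approx 0.00020292$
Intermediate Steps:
$y{\left(o,M \right)} = 64$
$n{\left(p,u \right)} = 8 - \frac{207 p}{8}$ ($n{\left(p,u \right)} = \frac{- 207 p + 64}{8} = \frac{64 - 207 p}{8} = 8 - \frac{207 p}{8}$)
$\frac{1}{\left(\left(-116\right) 19 - 121\right) + n{\left(-280,127 \right)}} = \frac{1}{\left(\left(-116\right) 19 - 121\right) + \left(8 - -7245\right)} = \frac{1}{\left(-2204 - 121\right) + \left(8 + 7245\right)} = \frac{1}{-2325 + 7253} = \frac{1}{4928}$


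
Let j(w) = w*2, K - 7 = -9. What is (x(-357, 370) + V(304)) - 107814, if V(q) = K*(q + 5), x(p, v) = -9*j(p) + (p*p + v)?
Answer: 25813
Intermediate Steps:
K = -2 (K = 7 - 9 = -2)
j(w) = 2*w
x(p, v) = v + p² - 18*p (x(p, v) = -18*p + (p*p + v) = -18*p + (p² + v) = -18*p + (v + p²) = v + p² - 18*p)
V(q) = -10 - 2*q (V(q) = -2*(q + 5) = -2*(5 + q) = -10 - 2*q)
(x(-357, 370) + V(304)) - 107814 = ((370 + (-357)² - 18*(-357)) + (-10 - 2*304)) - 107814 = ((370 + 127449 + 6426) + (-10 - 608)) - 107814 = (134245 - 618) - 107814 = 133627 - 107814 = 25813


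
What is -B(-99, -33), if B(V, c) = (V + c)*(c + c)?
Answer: -8712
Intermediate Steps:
B(V, c) = 2*c*(V + c) (B(V, c) = (V + c)*(2*c) = 2*c*(V + c))
-B(-99, -33) = -2*(-33)*(-99 - 33) = -2*(-33)*(-132) = -1*8712 = -8712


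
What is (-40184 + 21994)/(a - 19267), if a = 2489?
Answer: 9095/8389 ≈ 1.0842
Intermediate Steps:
(-40184 + 21994)/(a - 19267) = (-40184 + 21994)/(2489 - 19267) = -18190/(-16778) = -18190*(-1/16778) = 9095/8389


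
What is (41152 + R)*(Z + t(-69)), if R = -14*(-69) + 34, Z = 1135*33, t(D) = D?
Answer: 1575894672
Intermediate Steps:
Z = 37455
R = 1000 (R = 966 + 34 = 1000)
(41152 + R)*(Z + t(-69)) = (41152 + 1000)*(37455 - 69) = 42152*37386 = 1575894672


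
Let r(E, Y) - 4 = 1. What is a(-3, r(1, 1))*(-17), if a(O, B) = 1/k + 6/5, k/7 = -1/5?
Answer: -289/35 ≈ -8.2571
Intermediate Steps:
r(E, Y) = 5 (r(E, Y) = 4 + 1 = 5)
k = -7/5 (k = 7*(-1/5) = 7*(-1*⅕) = 7*(-⅕) = -7/5 ≈ -1.4000)
a(O, B) = 17/35 (a(O, B) = 1/(-7/5) + 6/5 = 1*(-5/7) + 6*(⅕) = -5/7 + 6/5 = 17/35)
a(-3, r(1, 1))*(-17) = (17/35)*(-17) = -289/35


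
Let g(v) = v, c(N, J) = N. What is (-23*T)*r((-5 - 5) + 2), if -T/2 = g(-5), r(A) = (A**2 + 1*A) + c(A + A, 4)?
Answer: -9200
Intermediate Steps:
r(A) = A**2 + 3*A (r(A) = (A**2 + 1*A) + (A + A) = (A**2 + A) + 2*A = (A + A**2) + 2*A = A**2 + 3*A)
T = 10 (T = -2*(-5) = 10)
(-23*T)*r((-5 - 5) + 2) = (-23*10)*(((-5 - 5) + 2)*(3 + ((-5 - 5) + 2))) = -230*(-10 + 2)*(3 + (-10 + 2)) = -(-1840)*(3 - 8) = -(-1840)*(-5) = -230*40 = -9200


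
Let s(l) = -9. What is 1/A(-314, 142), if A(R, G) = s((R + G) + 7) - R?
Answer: 1/305 ≈ 0.0032787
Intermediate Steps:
A(R, G) = -9 - R
1/A(-314, 142) = 1/(-9 - 1*(-314)) = 1/(-9 + 314) = 1/305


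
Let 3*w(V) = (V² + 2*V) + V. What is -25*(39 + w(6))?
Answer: -1425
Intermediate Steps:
w(V) = V + V²/3 (w(V) = ((V² + 2*V) + V)/3 = (V² + 3*V)/3 = V + V²/3)
-25*(39 + w(6)) = -25*(39 + (⅓)*6*(3 + 6)) = -25*(39 + (⅓)*6*9) = -25*(39 + 18) = -25*57 = -1425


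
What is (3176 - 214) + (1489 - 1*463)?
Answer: 3988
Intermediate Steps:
(3176 - 214) + (1489 - 1*463) = 2962 + (1489 - 463) = 2962 + 1026 = 3988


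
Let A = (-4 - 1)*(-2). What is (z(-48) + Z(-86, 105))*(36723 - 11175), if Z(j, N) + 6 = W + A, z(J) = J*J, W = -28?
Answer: 58249440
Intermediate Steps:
A = 10 (A = -5*(-2) = 10)
z(J) = J**2
Z(j, N) = -24 (Z(j, N) = -6 + (-28 + 10) = -6 - 18 = -24)
(z(-48) + Z(-86, 105))*(36723 - 11175) = ((-48)**2 - 24)*(36723 - 11175) = (2304 - 24)*25548 = 2280*25548 = 58249440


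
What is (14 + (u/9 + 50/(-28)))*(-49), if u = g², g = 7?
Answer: -15575/18 ≈ -865.28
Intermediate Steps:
u = 49 (u = 7² = 49)
(14 + (u/9 + 50/(-28)))*(-49) = (14 + (49/9 + 50/(-28)))*(-49) = (14 + (49*(⅑) + 50*(-1/28)))*(-49) = (14 + (49/9 - 25/14))*(-49) = (14 + 461/126)*(-49) = (2225/126)*(-49) = -15575/18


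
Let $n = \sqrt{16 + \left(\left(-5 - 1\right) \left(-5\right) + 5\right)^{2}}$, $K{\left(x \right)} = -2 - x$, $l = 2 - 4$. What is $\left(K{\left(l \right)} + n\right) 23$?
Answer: $23 \sqrt{1241} \approx 810.24$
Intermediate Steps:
$l = -2$
$n = \sqrt{1241}$ ($n = \sqrt{16 + \left(\left(-6\right) \left(-5\right) + 5\right)^{2}} = \sqrt{16 + \left(30 + 5\right)^{2}} = \sqrt{16 + 35^{2}} = \sqrt{16 + 1225} = \sqrt{1241} \approx 35.228$)
$\left(K{\left(l \right)} + n\right) 23 = \left(\left(-2 - -2\right) + \sqrt{1241}\right) 23 = \left(\left(-2 + 2\right) + \sqrt{1241}\right) 23 = \left(0 + \sqrt{1241}\right) 23 = \sqrt{1241} \cdot 23 = 23 \sqrt{1241}$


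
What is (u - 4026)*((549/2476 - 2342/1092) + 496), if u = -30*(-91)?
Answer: -36068801796/56329 ≈ -6.4032e+5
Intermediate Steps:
u = 2730
(u - 4026)*((549/2476 - 2342/1092) + 496) = (2730 - 4026)*((549/2476 - 2342/1092) + 496) = -1296*((549*(1/2476) - 2342*1/1092) + 496) = -1296*((549/2476 - 1171/546) + 496) = -1296*(-1299821/675948 + 496) = -1296*333970387/675948 = -36068801796/56329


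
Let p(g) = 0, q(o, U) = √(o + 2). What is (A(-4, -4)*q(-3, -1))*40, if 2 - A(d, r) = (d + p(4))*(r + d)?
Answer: -1200*I ≈ -1200.0*I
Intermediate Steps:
q(o, U) = √(2 + o)
A(d, r) = 2 - d*(d + r) (A(d, r) = 2 - (d + 0)*(r + d) = 2 - d*(d + r))
(A(-4, -4)*q(-3, -1))*40 = ((2 - 1*(-4)² - 1*(-4)*(-4))*√(2 - 3))*40 = ((2 - 1*16 - 16)*√(-1))*40 = ((2 - 16 - 16)*I)*40 = -30*I*40 = -1200*I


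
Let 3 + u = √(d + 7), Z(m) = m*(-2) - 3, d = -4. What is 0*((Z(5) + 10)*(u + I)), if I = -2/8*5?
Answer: 0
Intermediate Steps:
I = -5/4 (I = -2*⅛*5 = -¼*5 = -5/4 ≈ -1.2500)
Z(m) = -3 - 2*m (Z(m) = -2*m - 3 = -3 - 2*m)
u = -3 + √3 (u = -3 + √(-4 + 7) = -3 + √3 ≈ -1.2680)
0*((Z(5) + 10)*(u + I)) = 0*(((-3 - 2*5) + 10)*((-3 + √3) - 5/4)) = 0*(((-3 - 10) + 10)*(-17/4 + √3)) = 0*((-13 + 10)*(-17/4 + √3)) = 0*(-3*(-17/4 + √3)) = 0*(51/4 - 3*√3) = 0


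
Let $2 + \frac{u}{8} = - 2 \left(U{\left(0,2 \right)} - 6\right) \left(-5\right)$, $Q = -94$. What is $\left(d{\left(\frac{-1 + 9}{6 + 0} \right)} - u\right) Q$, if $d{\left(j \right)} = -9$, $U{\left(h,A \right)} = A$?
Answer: $-30738$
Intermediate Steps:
$u = -336$ ($u = -16 + 8 - 2 \left(2 - 6\right) \left(-5\right) = -16 + 8 \left(-2\right) \left(-4\right) \left(-5\right) = -16 + 8 \cdot 8 \left(-5\right) = -16 + 8 \left(-40\right) = -16 - 320 = -336$)
$\left(d{\left(\frac{-1 + 9}{6 + 0} \right)} - u\right) Q = \left(-9 - -336\right) \left(-94\right) = \left(-9 + 336\right) \left(-94\right) = 327 \left(-94\right) = -30738$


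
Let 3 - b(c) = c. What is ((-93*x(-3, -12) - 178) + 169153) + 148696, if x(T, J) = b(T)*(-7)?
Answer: 321577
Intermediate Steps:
b(c) = 3 - c
x(T, J) = -21 + 7*T (x(T, J) = (3 - T)*(-7) = -21 + 7*T)
((-93*x(-3, -12) - 178) + 169153) + 148696 = ((-93*(-21 + 7*(-3)) - 178) + 169153) + 148696 = ((-93*(-21 - 21) - 178) + 169153) + 148696 = ((-93*(-42) - 178) + 169153) + 148696 = ((3906 - 178) + 169153) + 148696 = (3728 + 169153) + 148696 = 172881 + 148696 = 321577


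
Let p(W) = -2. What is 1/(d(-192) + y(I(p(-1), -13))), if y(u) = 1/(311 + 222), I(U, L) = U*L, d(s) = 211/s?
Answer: -102336/112271 ≈ -0.91151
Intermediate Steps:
I(U, L) = L*U
y(u) = 1/533
1/(d(-192) + y(I(p(-1), -13))) = 1/(211/(-192) + 1/533) = 1/(211*(-1/192) + 1/533) = 1/(-211/192 + 1/533) = 1/(-112271/102336) = -102336/112271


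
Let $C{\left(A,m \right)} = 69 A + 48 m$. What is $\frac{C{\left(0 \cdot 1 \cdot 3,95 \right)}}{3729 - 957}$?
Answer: $\frac{380}{231} \approx 1.645$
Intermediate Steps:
$C{\left(A,m \right)} = 48 m + 69 A$
$\frac{C{\left(0 \cdot 1 \cdot 3,95 \right)}}{3729 - 957} = \frac{48 \cdot 95 + 69 \cdot 0 \cdot 1 \cdot 3}{3729 - 957} = \frac{4560 + 69 \cdot 0 \cdot 3}{2772} = \left(4560 + 69 \cdot 0\right) \frac{1}{2772} = \left(4560 + 0\right) \frac{1}{2772} = 4560 \cdot \frac{1}{2772} = \frac{380}{231}$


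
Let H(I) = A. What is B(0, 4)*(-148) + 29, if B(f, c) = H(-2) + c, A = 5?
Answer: -1303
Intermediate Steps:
H(I) = 5
B(f, c) = 5 + c
B(0, 4)*(-148) + 29 = (5 + 4)*(-148) + 29 = 9*(-148) + 29 = -1332 + 29 = -1303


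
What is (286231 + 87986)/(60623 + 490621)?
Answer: 124739/183748 ≈ 0.67886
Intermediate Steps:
(286231 + 87986)/(60623 + 490621) = 374217/551244 = 374217*(1/551244) = 124739/183748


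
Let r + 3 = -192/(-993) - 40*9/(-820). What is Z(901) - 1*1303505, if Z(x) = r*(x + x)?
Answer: -17747766417/13571 ≈ -1.3078e+6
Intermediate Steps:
r = -32131/13571 (r = -3 + (-192/(-993) - 40*9/(-820)) = -3 + (-192*(-1/993) - 360*(-1/820)) = -3 + (64/331 + 18/41) = -3 + 8582/13571 = -32131/13571 ≈ -2.3676)
Z(x) = -64262*x/13571 (Z(x) = -32131*(x + x)/13571 = -64262*x/13571)
Z(901) - 1*1303505 = -64262/13571*901 - 1*1303505 = -57900062/13571 - 1303505 = -17747766417/13571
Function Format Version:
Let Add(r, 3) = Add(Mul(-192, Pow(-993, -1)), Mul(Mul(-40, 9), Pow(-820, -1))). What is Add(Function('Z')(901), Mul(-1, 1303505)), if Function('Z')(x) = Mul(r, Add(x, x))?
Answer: Rational(-17747766417, 13571) ≈ -1.3078e+6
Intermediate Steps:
r = Rational(-32131, 13571) (r = Add(-3, Add(Mul(-192, Pow(-993, -1)), Mul(Mul(-40, 9), Pow(-820, -1)))) = Add(-3, Add(Mul(-192, Rational(-1, 993)), Mul(-360, Rational(-1, 820)))) = Add(-3, Add(Rational(64, 331), Rational(18, 41))) = Add(-3, Rational(8582, 13571)) = Rational(-32131, 13571) ≈ -2.3676)
Function('Z')(x) = Mul(Rational(-64262, 13571), x) (Function('Z')(x) = Mul(Rational(-32131, 13571), Add(x, x)) = Mul(Rational(-32131, 13571), Mul(2, x)) = Mul(Rational(-64262, 13571), x))
Add(Function('Z')(901), Mul(-1, 1303505)) = Add(Mul(Rational(-64262, 13571), 901), Mul(-1, 1303505)) = Add(Rational(-57900062, 13571), -1303505) = Rational(-17747766417, 13571)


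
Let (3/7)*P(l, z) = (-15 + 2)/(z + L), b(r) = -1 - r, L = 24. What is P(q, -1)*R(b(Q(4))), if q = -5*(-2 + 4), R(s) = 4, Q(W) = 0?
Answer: -364/69 ≈ -5.2754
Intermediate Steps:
q = -10 (q = -5*2 = -10)
P(l, z) = -91/(3*(24 + z)) (P(l, z) = 7*((-15 + 2)/(z + 24))/3 = 7*(-13/(24 + z))/3 = -91/(3*(24 + z)))
P(q, -1)*R(b(Q(4))) = -91/(72 + 3*(-1))*4 = -91/(72 - 3)*4 = -91/69*4 = -364/69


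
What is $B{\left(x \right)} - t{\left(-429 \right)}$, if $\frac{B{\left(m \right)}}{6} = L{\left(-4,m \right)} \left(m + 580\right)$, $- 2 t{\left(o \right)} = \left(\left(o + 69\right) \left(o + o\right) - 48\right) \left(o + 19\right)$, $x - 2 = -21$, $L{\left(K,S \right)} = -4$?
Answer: $-63324024$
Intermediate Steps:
$x = -19$ ($x = 2 - 21 = -19$)
$t{\left(o \right)} = - \frac{\left(-48 + 2 o \left(69 + o\right)\right) \left(19 + o\right)}{2}$ ($t{\left(o \right)} = - \frac{\left(\left(o + 69\right) \left(o + o\right) - 48\right) \left(o + 19\right)}{2} = - \frac{\left(\left(69 + o\right) 2 o - 48\right) \left(19 + o\right)}{2} = - \frac{\left(2 o \left(69 + o\right) - 48\right) \left(19 + o\right)}{2} = - \frac{\left(-48 + 2 o \left(69 + o\right)\right) \left(19 + o\right)}{2}$)
$B{\left(m \right)} = -13920 - 24 m$ ($B{\left(m \right)} = 6 \left(- 4 \left(m + 580\right)\right) = 6 \left(- 4 \left(580 + m\right)\right) = 6 \left(-2320 - 4 m\right) = -13920 - 24 m$)
$B{\left(x \right)} - t{\left(-429 \right)} = \left(-13920 - -456\right) - \left(456 - \left(-429\right)^{3} - -552123 - 88 \left(-429\right)^{2}\right) = \left(-13920 + 456\right) - \left(456 - -78953589 + 552123 - 16195608\right) = -13464 - \left(456 + 78953589 + 552123 - 16195608\right) = -13464 - 63310560 = -63324024$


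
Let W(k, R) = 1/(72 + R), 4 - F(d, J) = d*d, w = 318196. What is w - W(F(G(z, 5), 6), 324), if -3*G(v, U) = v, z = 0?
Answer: 126005615/396 ≈ 3.1820e+5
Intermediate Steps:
G(v, U) = -v/3
F(d, J) = 4 - d**2 (F(d, J) = 4 - d*d = 4 - d**2)
w - W(F(G(z, 5), 6), 324) = 318196 - 1/(72 + 324) = 318196 - 1/396 = 126005615/396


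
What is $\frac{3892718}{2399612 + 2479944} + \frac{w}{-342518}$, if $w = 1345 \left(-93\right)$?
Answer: $\frac{22087332343}{18992451841} \approx 1.163$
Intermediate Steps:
$w = -125085$
$\frac{3892718}{2399612 + 2479944} + \frac{w}{-342518} = \frac{3892718}{2399612 + 2479944} - \frac{125085}{-342518} = \frac{3892718}{4879556} - - \frac{125085}{342518} = 3892718 \cdot \frac{1}{4879556} + \frac{125085}{342518} = \frac{1946359}{2439778} + \frac{125085}{342518} = \frac{22087332343}{18992451841}$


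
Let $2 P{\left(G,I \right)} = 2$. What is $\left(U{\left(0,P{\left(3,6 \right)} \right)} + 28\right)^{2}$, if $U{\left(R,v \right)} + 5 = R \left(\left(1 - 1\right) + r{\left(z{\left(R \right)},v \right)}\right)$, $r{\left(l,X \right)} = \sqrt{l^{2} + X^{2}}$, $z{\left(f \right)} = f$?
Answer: $529$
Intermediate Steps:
$r{\left(l,X \right)} = \sqrt{X^{2} + l^{2}}$
$P{\left(G,I \right)} = 1$ ($P{\left(G,I \right)} = \frac{1}{2} \cdot 2 = 1$)
$U{\left(R,v \right)} = -5 + R \sqrt{R^{2} + v^{2}}$ ($U{\left(R,v \right)} = -5 + R \left(\left(1 - 1\right) + \sqrt{v^{2} + R^{2}}\right) = -5 + R \left(\left(1 - 1\right) + \sqrt{R^{2} + v^{2}}\right) = -5 + R \left(0 + \sqrt{R^{2} + v^{2}}\right) = -5 + R \sqrt{R^{2} + v^{2}}$)
$\left(U{\left(0,P{\left(3,6 \right)} \right)} + 28\right)^{2} = \left(\left(-5 + 0 \sqrt{0^{2} + 1^{2}}\right) + 28\right)^{2} = \left(\left(-5 + 0 \sqrt{0 + 1}\right) + 28\right)^{2} = \left(\left(-5 + 0 \sqrt{1}\right) + 28\right)^{2} = \left(\left(-5 + 0 \cdot 1\right) + 28\right)^{2} = \left(\left(-5 + 0\right) + 28\right)^{2} = \left(-5 + 28\right)^{2} = 23^{2} = 529$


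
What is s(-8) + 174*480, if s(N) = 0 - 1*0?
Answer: 83520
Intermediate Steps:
s(N) = 0 (s(N) = 0 + 0 = 0)
s(-8) + 174*480 = 0 + 174*480 = 0 + 83520 = 83520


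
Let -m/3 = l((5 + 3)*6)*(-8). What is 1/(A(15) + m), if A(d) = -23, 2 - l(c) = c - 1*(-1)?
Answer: -1/1151 ≈ -0.00086881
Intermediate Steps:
l(c) = 1 - c (l(c) = 2 - (c - 1*(-1)) = 2 - (c + 1) = 2 - (1 + c) = 2 + (-1 - c) = 1 - c)
m = -1128 (m = -3*(1 - (5 + 3)*6)*(-8) = -3*(1 - 8*6)*(-8) = -3*(1 - 1*48)*(-8) = -3*(1 - 48)*(-8) = -(-141)*(-8) = -3*376 = -1128)
1/(A(15) + m) = 1/(-23 - 1128) = 1/(-1151) = -1/1151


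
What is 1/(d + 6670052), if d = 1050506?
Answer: 1/7720558 ≈ 1.2952e-7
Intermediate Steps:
1/(d + 6670052) = 1/(1050506 + 6670052) = 1/7720558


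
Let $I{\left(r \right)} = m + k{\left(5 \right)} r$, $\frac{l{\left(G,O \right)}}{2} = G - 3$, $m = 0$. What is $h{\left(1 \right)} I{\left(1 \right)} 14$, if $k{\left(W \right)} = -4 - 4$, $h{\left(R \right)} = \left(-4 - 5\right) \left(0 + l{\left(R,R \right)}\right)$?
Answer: $-4032$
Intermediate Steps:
$l{\left(G,O \right)} = -6 + 2 G$ ($l{\left(G,O \right)} = 2 \left(G - 3\right) = 2 \left(-3 + G\right) = -6 + 2 G$)
$h{\left(R \right)} = 54 - 18 R$ ($h{\left(R \right)} = \left(-4 - 5\right) \left(0 + \left(-6 + 2 R\right)\right) = - 9 \left(-6 + 2 R\right) = 54 - 18 R$)
$k{\left(W \right)} = -8$ ($k{\left(W \right)} = -4 - 4 = -8$)
$I{\left(r \right)} = - 8 r$ ($I{\left(r \right)} = 0 - 8 r = - 8 r$)
$h{\left(1 \right)} I{\left(1 \right)} 14 = \left(54 - 18\right) \left(\left(-8\right) 1\right) 14 = \left(54 - 18\right) \left(-8\right) 14 = 36 \left(-8\right) 14 = \left(-288\right) 14 = -4032$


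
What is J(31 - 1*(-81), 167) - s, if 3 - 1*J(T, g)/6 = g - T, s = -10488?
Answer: 10176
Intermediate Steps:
J(T, g) = 18 - 6*g + 6*T (J(T, g) = 18 - 6*(g - T) = 18 + (-6*g + 6*T) = 18 - 6*g + 6*T)
J(31 - 1*(-81), 167) - s = (18 - 6*167 + 6*(31 - 1*(-81))) - 1*(-10488) = (18 - 1002 + 6*(31 + 81)) + 10488 = (18 - 1002 + 6*112) + 10488 = (18 - 1002 + 672) + 10488 = -312 + 10488 = 10176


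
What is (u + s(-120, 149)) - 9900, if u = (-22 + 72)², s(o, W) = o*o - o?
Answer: 7120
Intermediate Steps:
s(o, W) = o² - o
u = 2500 (u = 50² = 2500)
(u + s(-120, 149)) - 9900 = (2500 - 120*(-1 - 120)) - 9900 = (2500 - 120*(-121)) - 9900 = (2500 + 14520) - 9900 = 17020 - 9900 = 7120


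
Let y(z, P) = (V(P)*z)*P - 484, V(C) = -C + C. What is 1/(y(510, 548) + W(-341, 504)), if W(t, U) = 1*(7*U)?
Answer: 1/3044 ≈ 0.00032852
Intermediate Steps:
V(C) = 0
W(t, U) = 7*U
y(z, P) = -484 (y(z, P) = (0*z)*P - 484 = 0*P - 484 = 0 - 484 = -484)
1/(y(510, 548) + W(-341, 504)) = 1/(-484 + 7*504) = 1/(-484 + 3528) = 1/3044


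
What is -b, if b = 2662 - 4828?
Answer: 2166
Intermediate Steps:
b = -2166
-b = -1*(-2166) = 2166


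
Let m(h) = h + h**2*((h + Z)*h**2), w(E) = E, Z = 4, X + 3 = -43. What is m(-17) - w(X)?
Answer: -1085744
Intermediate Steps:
X = -46 (X = -3 - 43 = -46)
m(h) = h + h**4*(4 + h) (m(h) = h + h**2*((h + 4)*h**2) = h + h**2*((4 + h)*h**2) = h + h**2*(h**2*(4 + h)) = h + h**4*(4 + h))
m(-17) - w(X) = (-17 + (-17)**5 + 4*(-17)**4) - 1*(-46) = (-17 - 1419857 + 4*83521) + 46 = (-17 - 1419857 + 334084) + 46 = -1085790 + 46 = -1085744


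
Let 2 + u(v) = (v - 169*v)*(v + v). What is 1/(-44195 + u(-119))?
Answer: -1/4802293 ≈ -2.0823e-7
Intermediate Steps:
u(v) = -2 - 336*v² (u(v) = -2 + (v - 169*v)*(v + v) = -2 + (-168*v)*(2*v) = -2 - 336*v²)
1/(-44195 + u(-119)) = 1/(-44195 + (-2 - 336*(-119)²)) = 1/(-44195 + (-2 - 336*14161)) = 1/(-44195 + (-2 - 4758096)) = 1/(-44195 - 4758098) = 1/(-4802293) = -1/4802293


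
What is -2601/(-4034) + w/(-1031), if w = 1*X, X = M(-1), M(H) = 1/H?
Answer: 2685665/4159054 ≈ 0.64574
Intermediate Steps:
X = -1 (X = 1/(-1) = -1)
w = -1 (w = 1*(-1) = -1)
-2601/(-4034) + w/(-1031) = -2601/(-4034) - 1/(-1031) = -2601*(-1/4034) - 1*(-1/1031) = 2601/4034 + 1/1031 = 2685665/4159054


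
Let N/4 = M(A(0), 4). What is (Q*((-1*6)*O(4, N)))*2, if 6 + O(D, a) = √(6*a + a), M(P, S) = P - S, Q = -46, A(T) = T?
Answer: -3312 + 2208*I*√7 ≈ -3312.0 + 5841.8*I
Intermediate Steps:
N = -16 (N = 4*(0 - 1*4) = 4*(0 - 4) = 4*(-4) = -16)
O(D, a) = -6 + √7*√a (O(D, a) = -6 + √(6*a + a) = -6 + √(7*a) = -6 + √7*√a)
(Q*((-1*6)*O(4, N)))*2 = -46*(-1*6)*(-6 + √7*√(-16))*2 = -(-276)*(-6 + √7*(4*I))*2 = -(-276)*(-6 + 4*I*√7)*2 = -46*(36 - 24*I*√7)*2 = (-1656 + 1104*I*√7)*2 = -3312 + 2208*I*√7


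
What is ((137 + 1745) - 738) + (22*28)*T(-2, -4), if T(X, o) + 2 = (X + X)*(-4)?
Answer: 9768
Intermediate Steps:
T(X, o) = -2 - 8*X (T(X, o) = -2 + (X + X)*(-4) = -2 + (2*X)*(-4) = -2 - 8*X)
((137 + 1745) - 738) + (22*28)*T(-2, -4) = ((137 + 1745) - 738) + (22*28)*(-2 - 8*(-2)) = (1882 - 738) + 616*(-2 + 16) = 1144 + 616*14 = 1144 + 8624 = 9768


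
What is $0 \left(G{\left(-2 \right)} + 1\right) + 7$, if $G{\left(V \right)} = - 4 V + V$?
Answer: $7$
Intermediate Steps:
$G{\left(V \right)} = - 3 V$
$0 \left(G{\left(-2 \right)} + 1\right) + 7 = 0 \left(\left(-3\right) \left(-2\right) + 1\right) + 7 = 0 \left(6 + 1\right) + 7 = 0 \cdot 7 + 7 = 0 + 7 = 7$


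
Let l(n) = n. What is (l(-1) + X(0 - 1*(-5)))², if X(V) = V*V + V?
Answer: 841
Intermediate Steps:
X(V) = V + V² (X(V) = V² + V = V + V²)
(l(-1) + X(0 - 1*(-5)))² = (-1 + (0 - 1*(-5))*(1 + (0 - 1*(-5))))² = (-1 + (0 + 5)*(1 + (0 + 5)))² = (-1 + 5*(1 + 5))² = (-1 + 5*6)² = (-1 + 30)² = 29² = 841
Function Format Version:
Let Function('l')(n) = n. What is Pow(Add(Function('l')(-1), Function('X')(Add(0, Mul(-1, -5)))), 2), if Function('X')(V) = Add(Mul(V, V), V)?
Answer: 841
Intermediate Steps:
Function('X')(V) = Add(V, Pow(V, 2)) (Function('X')(V) = Add(Pow(V, 2), V) = Add(V, Pow(V, 2)))
Pow(Add(Function('l')(-1), Function('X')(Add(0, Mul(-1, -5)))), 2) = Pow(Add(-1, Mul(Add(0, Mul(-1, -5)), Add(1, Add(0, Mul(-1, -5))))), 2) = Pow(Add(-1, Mul(Add(0, 5), Add(1, Add(0, 5)))), 2) = Pow(Add(-1, Mul(5, Add(1, 5))), 2) = Pow(Add(-1, Mul(5, 6)), 2) = Pow(Add(-1, 30), 2) = Pow(29, 2) = 841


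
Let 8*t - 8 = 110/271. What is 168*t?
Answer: 47838/271 ≈ 176.52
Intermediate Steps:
t = 1139/1084 (t = 1 + (110/271)/8 = 1 + (110*(1/271))/8 = 1 + (⅛)*(110/271) = 1 + 55/1084 = 1139/1084 ≈ 1.0507)
168*t = 168*(1139/1084) = 47838/271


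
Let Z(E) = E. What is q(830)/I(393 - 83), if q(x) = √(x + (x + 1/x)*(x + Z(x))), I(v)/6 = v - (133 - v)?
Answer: √344658/1461 ≈ 0.40183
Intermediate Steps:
I(v) = -798 + 12*v (I(v) = 6*(v - (133 - v)) = 6*(v + (-133 + v)) = 6*(-133 + 2*v) = -798 + 12*v)
q(x) = √(x + 2*x*(x + 1/x)) (q(x) = √(x + (x + 1/x)*(x + x)) = √(x + (x + 1/x)*(2*x)) = √(x + 2*x*(x + 1/x)))
q(830)/I(393 - 83) = √(2 + 830 + 2*830²)/(-798 + 12*(393 - 83)) = √(2 + 830 + 2*688900)/(-798 + 12*310) = √(2 + 830 + 1377800)/(-798 + 3720) = √1378632/2922 = (2*√344658)*(1/2922) = √344658/1461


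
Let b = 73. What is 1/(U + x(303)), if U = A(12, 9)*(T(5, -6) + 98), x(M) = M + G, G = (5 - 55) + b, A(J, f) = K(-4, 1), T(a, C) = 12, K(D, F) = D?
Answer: -1/114 ≈ -0.0087719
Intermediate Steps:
A(J, f) = -4
G = 23 (G = (5 - 55) + 73 = -50 + 73 = 23)
x(M) = 23 + M (x(M) = M + 23 = 23 + M)
U = -440 (U = -4*(12 + 98) = -4*110 = -440)
1/(U + x(303)) = 1/(-440 + (23 + 303)) = 1/(-440 + 326) = 1/(-114) = -1/114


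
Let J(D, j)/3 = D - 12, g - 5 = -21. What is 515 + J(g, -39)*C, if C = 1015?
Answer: -84745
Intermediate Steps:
g = -16 (g = 5 - 21 = -16)
J(D, j) = -36 + 3*D (J(D, j) = 3*(D - 12) = 3*(-12 + D) = -36 + 3*D)
515 + J(g, -39)*C = 515 + (-36 + 3*(-16))*1015 = 515 + (-36 - 48)*1015 = 515 - 84*1015 = 515 - 85260 = -84745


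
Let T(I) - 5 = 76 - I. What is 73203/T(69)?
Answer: 24401/4 ≈ 6100.3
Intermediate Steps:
T(I) = 81 - I (T(I) = 5 + (76 - I) = 81 - I)
73203/T(69) = 73203/(81 - 1*69) = 73203/(81 - 69) = 73203/12 = 73203*(1/12) = 24401/4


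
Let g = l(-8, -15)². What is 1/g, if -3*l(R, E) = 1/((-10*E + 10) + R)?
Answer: 207936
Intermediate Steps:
l(R, E) = -1/(3*(10 + R - 10*E)) (l(R, E) = -1/(3*((-10*E + 10) + R)) = -1/(3*((10 - 10*E) + R)) = -1/(3*(10 + R - 10*E)))
g = 1/207936 (g = (1/(3*(-10 - 1*(-8) + 10*(-15))))² = (1/(3*(-10 + 8 - 150)))² = ((⅓)/(-152))² = ((⅓)*(-1/152))² = (-1/456)² = 1/207936 ≈ 4.8092e-6)
1/g = 1/(1/207936) = 207936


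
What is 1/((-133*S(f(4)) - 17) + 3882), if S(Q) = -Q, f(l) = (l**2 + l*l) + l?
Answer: 1/8653 ≈ 0.00011557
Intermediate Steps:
f(l) = l + 2*l**2 (f(l) = (l**2 + l**2) + l = 2*l**2 + l = l + 2*l**2)
1/((-133*S(f(4)) - 17) + 3882) = 1/((-(-133)*4*(1 + 2*4) - 17) + 3882) = 1/((-(-133)*4*(1 + 8) - 17) + 3882) = 1/((-(-133)*4*9 - 17) + 3882) = 1/((-(-133)*36 - 17) + 3882) = 1/((-133*(-36) - 17) + 3882) = 1/((4788 - 17) + 3882) = 1/(4771 + 3882) = 1/8653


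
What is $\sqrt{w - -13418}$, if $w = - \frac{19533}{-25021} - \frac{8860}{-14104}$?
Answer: $\frac{\sqrt{104449731198835652646}}{88224046} \approx 115.84$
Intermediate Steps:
$w = \frac{124294873}{88224046}$ ($w = \left(-19533\right) \left(- \frac{1}{25021}\right) - - \frac{2215}{3526} = \frac{19533}{25021} + \frac{2215}{3526} = \frac{124294873}{88224046} \approx 1.4089$)
$\sqrt{w - -13418} = \sqrt{\frac{124294873}{88224046} - -13418} = \sqrt{\frac{124294873}{88224046} + \left(-4778 + 18196\right)} = \sqrt{\frac{124294873}{88224046} + 13418} = \sqrt{\frac{1183914544101}{88224046}} = \frac{\sqrt{104449731198835652646}}{88224046}$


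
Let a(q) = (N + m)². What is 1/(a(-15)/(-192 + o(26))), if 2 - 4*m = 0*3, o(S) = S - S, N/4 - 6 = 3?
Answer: -768/5329 ≈ -0.14412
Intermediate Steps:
N = 36 (N = 24 + 4*3 = 24 + 12 = 36)
o(S) = 0
m = ½ (m = ½ - 0*3 = ½ - ¼*0 = ½ + 0 = ½ ≈ 0.50000)
a(q) = 5329/4 (a(q) = (36 + ½)² = (73/2)² = 5329/4)
1/(a(-15)/(-192 + o(26))) = 1/((5329/4)/(-192 + 0)) = 1/((5329/4)/(-192)) = 1/(-1/192*5329/4) = 1/(-5329/768) = -768/5329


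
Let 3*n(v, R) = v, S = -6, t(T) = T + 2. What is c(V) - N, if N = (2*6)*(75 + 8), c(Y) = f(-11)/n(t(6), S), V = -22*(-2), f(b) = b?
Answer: -8001/8 ≈ -1000.1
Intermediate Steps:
t(T) = 2 + T
n(v, R) = v/3
V = 44
c(Y) = -33/8 (c(Y) = -11*3/(2 + 6) = -11/((⅓)*8) = -11/8/3 = -11*3/8 = -33/8)
N = 996 (N = 12*83 = 996)
c(V) - N = -33/8 - 1*996 = -33/8 - 996 = -8001/8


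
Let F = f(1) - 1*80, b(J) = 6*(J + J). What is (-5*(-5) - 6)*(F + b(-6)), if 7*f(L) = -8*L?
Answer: -20368/7 ≈ -2909.7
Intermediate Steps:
b(J) = 12*J (b(J) = 6*(2*J) = 12*J)
f(L) = -8*L/7 (f(L) = (-8*L)/7 = -8*L/7)
F = -568/7 (F = -8/7*1 - 1*80 = -8/7 - 80 = -568/7 ≈ -81.143)
(-5*(-5) - 6)*(F + b(-6)) = (-5*(-5) - 6)*(-568/7 + 12*(-6)) = (25 - 6)*(-568/7 - 72) = 19*(-1072/7) = -20368/7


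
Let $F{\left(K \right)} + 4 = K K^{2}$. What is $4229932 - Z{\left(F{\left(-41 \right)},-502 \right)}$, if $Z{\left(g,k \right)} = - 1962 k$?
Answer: $3245008$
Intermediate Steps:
$F{\left(K \right)} = -4 + K^{3}$ ($F{\left(K \right)} = -4 + K K^{2} = -4 + K^{3}$)
$4229932 - Z{\left(F{\left(-41 \right)},-502 \right)} = 4229932 - \left(-1962\right) \left(-502\right) = 4229932 - 984924 = 3245008$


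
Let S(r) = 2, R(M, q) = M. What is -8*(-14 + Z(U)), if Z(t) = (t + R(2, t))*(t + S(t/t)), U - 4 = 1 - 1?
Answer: -176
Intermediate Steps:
U = 4 (U = 4 + (1 - 1) = 4 + 0 = 4)
Z(t) = (2 + t)**2 (Z(t) = (t + 2)*(t + 2) = (2 + t)*(2 + t) = (2 + t)**2)
-8*(-14 + Z(U)) = -8*(-14 + (4 + 4**2 + 4*4)) = -8*(-14 + (4 + 16 + 16)) = -8*(-14 + 36) = -8*22 = -176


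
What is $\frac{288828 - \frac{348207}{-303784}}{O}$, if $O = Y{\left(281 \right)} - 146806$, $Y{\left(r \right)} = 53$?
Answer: $- \frac{87741673359}{44581213352} \approx -1.9681$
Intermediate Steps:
$O = -146753$ ($O = 53 - 146806 = -146753$)
$\frac{288828 - \frac{348207}{-303784}}{O} = \frac{288828 - \frac{348207}{-303784}}{-146753} = \left(288828 - - \frac{348207}{303784}\right) \left(- \frac{1}{146753}\right) = \left(288828 + \frac{348207}{303784}\right) \left(- \frac{1}{146753}\right) = \frac{87741673359}{303784} \left(- \frac{1}{146753}\right) = - \frac{87741673359}{44581213352}$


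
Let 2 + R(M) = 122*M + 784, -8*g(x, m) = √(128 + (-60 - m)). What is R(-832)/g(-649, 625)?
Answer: -805776*I*√557/557 ≈ -34142.0*I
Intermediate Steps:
g(x, m) = -√(68 - m)/8 (g(x, m) = -√(128 + (-60 - m))/8 = -√(68 - m)/8)
R(M) = 782 + 122*M (R(M) = -2 + (122*M + 784) = -2 + (784 + 122*M) = 782 + 122*M)
R(-832)/g(-649, 625) = (782 + 122*(-832))/((-√(68 - 1*625)/8)) = (782 - 101504)/((-√(68 - 625)/8)) = -100722*8*I*√557/557 = -805776*I*√557/557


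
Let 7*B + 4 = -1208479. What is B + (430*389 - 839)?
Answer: -43466/7 ≈ -6209.4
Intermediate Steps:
B = -1208483/7 (B = -4/7 + (⅐)*(-1208479) = -4/7 - 1208479/7 = -1208483/7 ≈ -1.7264e+5)
B + (430*389 - 839) = -1208483/7 + (430*389 - 839) = -1208483/7 + (167270 - 839) = -1208483/7 + 166431 = -43466/7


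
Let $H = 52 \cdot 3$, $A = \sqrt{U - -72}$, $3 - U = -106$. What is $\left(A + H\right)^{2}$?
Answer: $\left(156 + \sqrt{181}\right)^{2} \approx 28715.0$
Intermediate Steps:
$U = 109$ ($U = 3 - -106 = 3 + 106 = 109$)
$A = \sqrt{181}$ ($A = \sqrt{109 - -72} = \sqrt{109 + 72} = \sqrt{181} \approx 13.454$)
$H = 156$
$\left(A + H\right)^{2} = \left(\sqrt{181} + 156\right)^{2} = \left(156 + \sqrt{181}\right)^{2}$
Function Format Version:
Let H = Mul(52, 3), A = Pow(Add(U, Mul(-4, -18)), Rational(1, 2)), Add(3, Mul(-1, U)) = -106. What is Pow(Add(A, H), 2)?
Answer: Pow(Add(156, Pow(181, Rational(1, 2))), 2) ≈ 28715.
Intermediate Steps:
U = 109 (U = Add(3, Mul(-1, -106)) = Add(3, 106) = 109)
A = Pow(181, Rational(1, 2)) (A = Pow(Add(109, Mul(-4, -18)), Rational(1, 2)) = Pow(Add(109, 72), Rational(1, 2)) = Pow(181, Rational(1, 2)) ≈ 13.454)
H = 156
Pow(Add(A, H), 2) = Pow(Add(Pow(181, Rational(1, 2)), 156), 2) = Pow(Add(156, Pow(181, Rational(1, 2))), 2)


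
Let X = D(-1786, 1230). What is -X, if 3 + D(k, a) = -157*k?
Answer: -280399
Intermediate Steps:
D(k, a) = -3 - 157*k
X = 280399 (X = -3 - 157*(-1786) = -3 + 280402 = 280399)
-X = -1*280399 = -280399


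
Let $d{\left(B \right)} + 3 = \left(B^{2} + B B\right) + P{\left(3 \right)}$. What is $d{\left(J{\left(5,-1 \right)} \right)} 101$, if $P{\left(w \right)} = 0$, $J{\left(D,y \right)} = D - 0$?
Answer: $4747$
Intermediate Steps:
$J{\left(D,y \right)} = D$ ($J{\left(D,y \right)} = D + 0 = D$)
$d{\left(B \right)} = -3 + 2 B^{2}$ ($d{\left(B \right)} = -3 + \left(\left(B^{2} + B B\right) + 0\right) = -3 + \left(\left(B^{2} + B^{2}\right) + 0\right) = -3 + \left(2 B^{2} + 0\right) = -3 + 2 B^{2}$)
$d{\left(J{\left(5,-1 \right)} \right)} 101 = \left(-3 + 2 \cdot 5^{2}\right) 101 = \left(-3 + 2 \cdot 25\right) 101 = \left(-3 + 50\right) 101 = 47 \cdot 101 = 4747$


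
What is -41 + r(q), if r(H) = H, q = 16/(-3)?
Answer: -139/3 ≈ -46.333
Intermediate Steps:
q = -16/3 (q = 16*(-⅓) = -16/3 ≈ -5.3333)
-41 + r(q) = -41 - 16/3 = -139/3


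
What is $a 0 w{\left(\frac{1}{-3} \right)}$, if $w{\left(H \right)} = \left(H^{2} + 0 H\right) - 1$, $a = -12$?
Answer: $0$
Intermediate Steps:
$w{\left(H \right)} = -1 + H^{2}$ ($w{\left(H \right)} = \left(H^{2} + 0\right) - 1 = H^{2} - 1 = -1 + H^{2}$)
$a 0 w{\left(\frac{1}{-3} \right)} = \left(-12\right) 0 \left(-1 + \left(\frac{1}{-3}\right)^{2}\right) = 0 \left(-1 + \left(- \frac{1}{3}\right)^{2}\right) = 0 \left(-1 + \frac{1}{9}\right) = 0 \left(- \frac{8}{9}\right) = 0$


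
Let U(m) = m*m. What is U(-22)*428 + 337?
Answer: 207489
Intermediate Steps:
U(m) = m**2
U(-22)*428 + 337 = (-22)**2*428 + 337 = 484*428 + 337 = 207152 + 337 = 207489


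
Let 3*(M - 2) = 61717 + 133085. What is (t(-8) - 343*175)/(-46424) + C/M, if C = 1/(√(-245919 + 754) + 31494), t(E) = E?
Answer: 483446668919356743/373853183239681208 - I*√245165/64424122564136 ≈ 1.2931 - 7.6857e-12*I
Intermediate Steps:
C = 1/(31494 + I*√245165) (C = 1/(√(-245165) + 31494) = 1/(I*√245165 + 31494) = 1/(31494 + I*√245165) ≈ 3.1744e-5 - 4.991e-7*I)
M = 64936 (M = 2 + (61717 + 133085)/3 = 2 + (⅓)*194802 = 2 + 64934 = 64936)
(t(-8) - 343*175)/(-46424) + C/M = (-8 - 343*175)/(-46424) + (31494/992117201 - I*√245165/992117201)/64936 = (-8 - 60025)*(-1/46424) + (31494/992117201 - I*√245165/992117201)*(1/64936) = -60033*(-1/46424) + (15747/32212061282068 - I*√245165/64424122564136) = 60033/46424 + (15747/32212061282068 - I*√245165/64424122564136) = 483446668919356743/373853183239681208 - I*√245165/64424122564136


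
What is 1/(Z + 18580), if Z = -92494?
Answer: -1/73914 ≈ -1.3529e-5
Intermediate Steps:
1/(Z + 18580) = 1/(-92494 + 18580) = 1/(-73914) = -1/73914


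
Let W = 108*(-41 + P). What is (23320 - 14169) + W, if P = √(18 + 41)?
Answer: 4723 + 108*√59 ≈ 5552.6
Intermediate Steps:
P = √59 ≈ 7.6811
W = -4428 + 108*√59 (W = 108*(-41 + √59) = -4428 + 108*√59 ≈ -3598.4)
(23320 - 14169) + W = (23320 - 14169) + (-4428 + 108*√59) = 9151 + (-4428 + 108*√59) = 4723 + 108*√59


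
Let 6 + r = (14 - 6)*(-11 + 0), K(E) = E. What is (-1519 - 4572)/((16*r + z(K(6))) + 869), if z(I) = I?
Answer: 6091/629 ≈ 9.6836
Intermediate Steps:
r = -94 (r = -6 + (14 - 6)*(-11 + 0) = -6 + 8*(-11) = -6 - 88 = -94)
(-1519 - 4572)/((16*r + z(K(6))) + 869) = (-1519 - 4572)/((16*(-94) + 6) + 869) = -6091/((-1504 + 6) + 869) = -6091/(-1498 + 869) = -6091/(-629) = -6091*(-1/629) = 6091/629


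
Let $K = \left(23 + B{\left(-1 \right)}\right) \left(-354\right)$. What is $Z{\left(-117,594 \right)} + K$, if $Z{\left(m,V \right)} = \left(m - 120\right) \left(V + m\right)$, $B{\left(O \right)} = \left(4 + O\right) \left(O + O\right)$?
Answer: $-119067$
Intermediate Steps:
$B{\left(O \right)} = 2 O \left(4 + O\right)$ ($B{\left(O \right)} = \left(4 + O\right) 2 O = 2 O \left(4 + O\right)$)
$Z{\left(m,V \right)} = \left(-120 + m\right) \left(V + m\right)$
$K = -6018$ ($K = \left(23 + 2 \left(-1\right) \left(4 - 1\right)\right) \left(-354\right) = \left(23 + 2 \left(-1\right) 3\right) \left(-354\right) = \left(23 - 6\right) \left(-354\right) = 17 \left(-354\right) = -6018$)
$Z{\left(-117,594 \right)} + K = \left(\left(-117\right)^{2} - 71280 - -14040 + 594 \left(-117\right)\right) - 6018 = \left(13689 - 71280 + 14040 - 69498\right) - 6018 = -113049 - 6018 = -119067$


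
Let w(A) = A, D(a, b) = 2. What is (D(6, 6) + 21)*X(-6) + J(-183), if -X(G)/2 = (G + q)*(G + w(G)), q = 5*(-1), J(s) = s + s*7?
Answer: -7536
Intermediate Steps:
J(s) = 8*s (J(s) = s + 7*s = 8*s)
q = -5
X(G) = -4*G*(-5 + G) (X(G) = -2*(G - 5)*(G + G) = -2*(-5 + G)*2*G = -4*G*(-5 + G))
(D(6, 6) + 21)*X(-6) + J(-183) = (2 + 21)*(4*(-6)*(5 - 1*(-6))) + 8*(-183) = 23*(4*(-6)*(5 + 6)) - 1464 = 23*(4*(-6)*11) - 1464 = 23*(-264) - 1464 = -6072 - 1464 = -7536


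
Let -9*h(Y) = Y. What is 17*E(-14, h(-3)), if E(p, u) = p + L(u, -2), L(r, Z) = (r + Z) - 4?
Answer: -1003/3 ≈ -334.33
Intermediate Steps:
h(Y) = -Y/9
L(r, Z) = -4 + Z + r (L(r, Z) = (Z + r) - 4 = -4 + Z + r)
E(p, u) = -6 + p + u (E(p, u) = p + (-4 - 2 + u) = p + (-6 + u) = -6 + p + u)
17*E(-14, h(-3)) = 17*(-6 - 14 - 1/9*(-3)) = 17*(-6 - 14 + 1/3) = 17*(-59/3) = -1003/3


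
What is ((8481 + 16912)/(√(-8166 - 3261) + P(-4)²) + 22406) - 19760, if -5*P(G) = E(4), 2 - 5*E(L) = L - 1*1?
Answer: (-15873271*I + 1653750*√11427)/(-I + 625*√11427) ≈ 2646.0 - 237.55*I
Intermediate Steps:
E(L) = ⅗ - L/5 (E(L) = ⅖ - (L - 1*1)/5 = ⅖ - (L - 1)/5 = ⅖ - (-1 + L)/5 = ⅖ + (⅕ - L/5) = ⅗ - L/5)
P(G) = 1/25 (P(G) = -(⅗ - ⅕*4)/5 = -(⅗ - ⅘)/5 = -⅕*(-⅕) = 1/25)
((8481 + 16912)/(√(-8166 - 3261) + P(-4)²) + 22406) - 19760 = ((8481 + 16912)/(√(-8166 - 3261) + (1/25)²) + 22406) - 19760 = (25393/(√(-11427) + 1/625) + 22406) - 19760 = (25393/(I*√11427 + 1/625) + 22406) - 19760 = (25393/(1/625 + I*√11427) + 22406) - 19760 = (22406 + 25393/(1/625 + I*√11427)) - 19760 = 2646 + 25393/(1/625 + I*√11427)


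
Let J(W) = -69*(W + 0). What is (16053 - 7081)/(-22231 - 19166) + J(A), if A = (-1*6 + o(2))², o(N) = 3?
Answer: -25716509/41397 ≈ -621.22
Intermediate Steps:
A = 9 (A = (-1*6 + 3)² = (-6 + 3)² = (-3)² = 9)
J(W) = -69*W
(16053 - 7081)/(-22231 - 19166) + J(A) = (16053 - 7081)/(-22231 - 19166) - 69*9 = 8972/(-41397) - 621 = 8972*(-1/41397) - 621 = -8972/41397 - 621 = -25716509/41397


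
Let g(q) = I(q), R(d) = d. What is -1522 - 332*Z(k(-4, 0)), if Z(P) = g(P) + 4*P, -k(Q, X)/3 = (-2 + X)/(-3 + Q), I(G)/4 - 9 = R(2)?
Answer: -104942/7 ≈ -14992.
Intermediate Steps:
I(G) = 44 (I(G) = 36 + 4*2 = 36 + 8 = 44)
g(q) = 44
k(Q, X) = -3*(-2 + X)/(-3 + Q)
Z(P) = 44 + 4*P
-1522 - 332*Z(k(-4, 0)) = -1522 - 332*(44 + 4*(3*(2 - 1*0)/(-3 - 4))) = -1522 - 332*(44 + 4*(3*(2 + 0)/(-7))) = -1522 - 332*(44 + 4*(3*(-⅐)*2)) = -1522 - 332*(44 + 4*(-6/7)) = -1522 - 332*(44 - 24/7) = -1522 - 332*284/7 = -1522 - 94288/7 = -104942/7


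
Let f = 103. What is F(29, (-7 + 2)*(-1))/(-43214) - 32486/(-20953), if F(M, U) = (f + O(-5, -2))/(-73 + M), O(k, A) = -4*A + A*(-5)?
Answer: 5615630499/3621851768 ≈ 1.5505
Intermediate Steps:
O(k, A) = -9*A (O(k, A) = -4*A - 5*A = -9*A)
F(M, U) = 121/(-73 + M) (F(M, U) = (103 - 9*(-2))/(-73 + M) = (103 + 18)/(-73 + M) = 121/(-73 + M))
F(29, (-7 + 2)*(-1))/(-43214) - 32486/(-20953) = (121/(-73 + 29))/(-43214) - 32486/(-20953) = (121/(-44))*(-1/43214) - 32486*(-1/20953) = (121*(-1/44))*(-1/43214) + 32486/20953 = -11/4*(-1/43214) + 32486/20953 = 11/172856 + 32486/20953 = 5615630499/3621851768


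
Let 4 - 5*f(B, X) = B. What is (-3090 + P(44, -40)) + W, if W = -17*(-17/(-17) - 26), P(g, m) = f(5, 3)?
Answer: -13326/5 ≈ -2665.2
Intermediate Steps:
f(B, X) = 4/5 - B/5
P(g, m) = -1/5 (P(g, m) = 4/5 - 1/5*5 = 4/5 - 1 = -1/5)
W = 425 (W = -17*(-17*(-1/17) - 26) = -17*(1 - 26) = -17*(-25) = 425)
(-3090 + P(44, -40)) + W = (-3090 - 1/5) + 425 = -15451/5 + 425 = -13326/5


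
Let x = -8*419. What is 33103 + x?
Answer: 29751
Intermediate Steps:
x = -3352
33103 + x = 33103 - 3352 = 29751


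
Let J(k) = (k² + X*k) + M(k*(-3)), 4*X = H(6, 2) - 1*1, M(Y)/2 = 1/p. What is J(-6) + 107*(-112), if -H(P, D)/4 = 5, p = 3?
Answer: -71495/6 ≈ -11916.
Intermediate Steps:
H(P, D) = -20 (H(P, D) = -4*5 = -20)
M(Y) = ⅔ (M(Y) = 2/3 = 2*(⅓) = ⅔)
X = -21/4 (X = (-20 - 1*1)/4 = (-20 - 1)/4 = (¼)*(-21) = -21/4 ≈ -5.2500)
J(k) = ⅔ + k² - 21*k/4 (J(k) = (k² - 21*k/4) + ⅔ = ⅔ + k² - 21*k/4)
J(-6) + 107*(-112) = (⅔ + (-6)² - 21/4*(-6)) + 107*(-112) = (⅔ + 36 + 63/2) - 11984 = 409/6 - 11984 = -71495/6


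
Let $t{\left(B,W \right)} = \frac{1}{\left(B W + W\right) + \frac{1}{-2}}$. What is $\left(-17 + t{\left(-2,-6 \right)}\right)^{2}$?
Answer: $\frac{34225}{121} \approx 282.85$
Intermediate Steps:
$t{\left(B,W \right)} = \frac{1}{- \frac{1}{2} + W + B W}$ ($t{\left(B,W \right)} = \frac{1}{\left(W + B W\right) - \frac{1}{2}} = \frac{1}{- \frac{1}{2} + W + B W}$)
$\left(-17 + t{\left(-2,-6 \right)}\right)^{2} = \left(-17 + \frac{2}{-1 + 2 \left(-6\right) + 2 \left(-2\right) \left(-6\right)}\right)^{2} = \left(-17 + \frac{2}{-1 - 12 + 24}\right)^{2} = \left(-17 + \frac{2}{11}\right)^{2} = \left(- \frac{185}{11}\right)^{2} = \frac{34225}{121}$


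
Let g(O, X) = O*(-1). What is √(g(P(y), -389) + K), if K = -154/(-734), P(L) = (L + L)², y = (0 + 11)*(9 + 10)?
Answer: I*√23533372577/367 ≈ 418.0*I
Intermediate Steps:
y = 209 (y = 11*19 = 209)
P(L) = 4*L² (P(L) = (2*L)² = 4*L²)
g(O, X) = -O
K = 77/367 (K = -1/734*(-154) = 77/367 ≈ 0.20981)
√(g(P(y), -389) + K) = √(-4*209² + 77/367) = √(-4*43681 + 77/367) = √(-1*174724 + 77/367) = √(-174724 + 77/367) = √(-64123631/367) = I*√23533372577/367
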